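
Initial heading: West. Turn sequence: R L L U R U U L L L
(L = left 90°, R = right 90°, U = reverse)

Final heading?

Start: West
  R (right (90° clockwise)) -> North
  L (left (90° counter-clockwise)) -> West
  L (left (90° counter-clockwise)) -> South
  U (U-turn (180°)) -> North
  R (right (90° clockwise)) -> East
  U (U-turn (180°)) -> West
  U (U-turn (180°)) -> East
  L (left (90° counter-clockwise)) -> North
  L (left (90° counter-clockwise)) -> West
  L (left (90° counter-clockwise)) -> South
Final: South

Answer: Final heading: South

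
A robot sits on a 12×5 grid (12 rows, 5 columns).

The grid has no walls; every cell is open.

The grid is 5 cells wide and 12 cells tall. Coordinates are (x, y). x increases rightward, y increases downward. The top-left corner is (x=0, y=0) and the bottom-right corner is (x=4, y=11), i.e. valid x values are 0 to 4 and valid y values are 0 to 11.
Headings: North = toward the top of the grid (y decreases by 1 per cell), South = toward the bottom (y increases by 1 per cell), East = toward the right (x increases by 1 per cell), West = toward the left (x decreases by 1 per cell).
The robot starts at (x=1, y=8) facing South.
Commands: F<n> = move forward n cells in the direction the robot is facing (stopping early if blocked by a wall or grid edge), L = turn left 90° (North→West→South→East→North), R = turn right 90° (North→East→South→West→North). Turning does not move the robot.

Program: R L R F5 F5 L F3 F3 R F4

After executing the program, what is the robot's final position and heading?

Start: (x=1, y=8), facing South
  R: turn right, now facing West
  L: turn left, now facing South
  R: turn right, now facing West
  F5: move forward 1/5 (blocked), now at (x=0, y=8)
  F5: move forward 0/5 (blocked), now at (x=0, y=8)
  L: turn left, now facing South
  F3: move forward 3, now at (x=0, y=11)
  F3: move forward 0/3 (blocked), now at (x=0, y=11)
  R: turn right, now facing West
  F4: move forward 0/4 (blocked), now at (x=0, y=11)
Final: (x=0, y=11), facing West

Answer: Final position: (x=0, y=11), facing West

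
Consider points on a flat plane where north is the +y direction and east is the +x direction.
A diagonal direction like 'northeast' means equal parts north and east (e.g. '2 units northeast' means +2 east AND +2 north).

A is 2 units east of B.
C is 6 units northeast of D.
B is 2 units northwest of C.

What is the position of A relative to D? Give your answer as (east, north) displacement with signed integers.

Place D at the origin (east=0, north=0).
  C is 6 units northeast of D: delta (east=+6, north=+6); C at (east=6, north=6).
  B is 2 units northwest of C: delta (east=-2, north=+2); B at (east=4, north=8).
  A is 2 units east of B: delta (east=+2, north=+0); A at (east=6, north=8).
Therefore A relative to D: (east=6, north=8).

Answer: A is at (east=6, north=8) relative to D.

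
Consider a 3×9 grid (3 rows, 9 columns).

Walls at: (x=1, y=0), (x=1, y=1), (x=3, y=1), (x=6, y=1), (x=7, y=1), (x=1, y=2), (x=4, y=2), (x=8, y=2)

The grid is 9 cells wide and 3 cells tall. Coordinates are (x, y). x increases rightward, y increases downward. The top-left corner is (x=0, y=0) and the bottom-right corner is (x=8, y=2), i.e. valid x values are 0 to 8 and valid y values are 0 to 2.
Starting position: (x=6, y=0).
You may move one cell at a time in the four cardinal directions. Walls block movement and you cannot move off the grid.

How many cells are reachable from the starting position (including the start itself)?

BFS flood-fill from (x=6, y=0):
  Distance 0: (x=6, y=0)
  Distance 1: (x=5, y=0), (x=7, y=0)
  Distance 2: (x=4, y=0), (x=8, y=0), (x=5, y=1)
  Distance 3: (x=3, y=0), (x=4, y=1), (x=8, y=1), (x=5, y=2)
  Distance 4: (x=2, y=0), (x=6, y=2)
  Distance 5: (x=2, y=1), (x=7, y=2)
  Distance 6: (x=2, y=2)
  Distance 7: (x=3, y=2)
Total reachable: 16 (grid has 19 open cells total)

Answer: Reachable cells: 16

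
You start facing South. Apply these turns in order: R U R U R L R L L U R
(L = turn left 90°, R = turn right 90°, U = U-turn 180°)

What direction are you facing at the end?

Answer: Final heading: South

Derivation:
Start: South
  R (right (90° clockwise)) -> West
  U (U-turn (180°)) -> East
  R (right (90° clockwise)) -> South
  U (U-turn (180°)) -> North
  R (right (90° clockwise)) -> East
  L (left (90° counter-clockwise)) -> North
  R (right (90° clockwise)) -> East
  L (left (90° counter-clockwise)) -> North
  L (left (90° counter-clockwise)) -> West
  U (U-turn (180°)) -> East
  R (right (90° clockwise)) -> South
Final: South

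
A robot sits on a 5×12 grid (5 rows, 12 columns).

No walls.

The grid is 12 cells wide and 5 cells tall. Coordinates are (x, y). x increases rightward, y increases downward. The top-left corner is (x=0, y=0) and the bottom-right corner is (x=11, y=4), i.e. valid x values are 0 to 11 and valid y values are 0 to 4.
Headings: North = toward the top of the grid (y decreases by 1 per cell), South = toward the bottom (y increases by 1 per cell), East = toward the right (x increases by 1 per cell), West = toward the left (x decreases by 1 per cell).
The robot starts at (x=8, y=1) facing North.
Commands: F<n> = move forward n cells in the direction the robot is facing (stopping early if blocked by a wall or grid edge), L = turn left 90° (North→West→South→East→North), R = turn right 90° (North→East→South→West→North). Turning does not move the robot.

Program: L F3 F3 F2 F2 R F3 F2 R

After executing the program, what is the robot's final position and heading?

Start: (x=8, y=1), facing North
  L: turn left, now facing West
  F3: move forward 3, now at (x=5, y=1)
  F3: move forward 3, now at (x=2, y=1)
  F2: move forward 2, now at (x=0, y=1)
  F2: move forward 0/2 (blocked), now at (x=0, y=1)
  R: turn right, now facing North
  F3: move forward 1/3 (blocked), now at (x=0, y=0)
  F2: move forward 0/2 (blocked), now at (x=0, y=0)
  R: turn right, now facing East
Final: (x=0, y=0), facing East

Answer: Final position: (x=0, y=0), facing East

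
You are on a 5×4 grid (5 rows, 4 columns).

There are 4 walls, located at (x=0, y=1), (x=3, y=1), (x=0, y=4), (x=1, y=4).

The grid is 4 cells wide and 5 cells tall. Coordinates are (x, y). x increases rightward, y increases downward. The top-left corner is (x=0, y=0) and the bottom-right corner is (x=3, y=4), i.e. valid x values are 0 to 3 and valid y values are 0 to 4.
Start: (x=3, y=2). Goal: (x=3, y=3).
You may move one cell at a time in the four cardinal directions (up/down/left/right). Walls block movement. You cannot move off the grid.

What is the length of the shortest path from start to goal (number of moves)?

Answer: Shortest path length: 1

Derivation:
BFS from (x=3, y=2) until reaching (x=3, y=3):
  Distance 0: (x=3, y=2)
  Distance 1: (x=2, y=2), (x=3, y=3)  <- goal reached here
One shortest path (1 moves): (x=3, y=2) -> (x=3, y=3)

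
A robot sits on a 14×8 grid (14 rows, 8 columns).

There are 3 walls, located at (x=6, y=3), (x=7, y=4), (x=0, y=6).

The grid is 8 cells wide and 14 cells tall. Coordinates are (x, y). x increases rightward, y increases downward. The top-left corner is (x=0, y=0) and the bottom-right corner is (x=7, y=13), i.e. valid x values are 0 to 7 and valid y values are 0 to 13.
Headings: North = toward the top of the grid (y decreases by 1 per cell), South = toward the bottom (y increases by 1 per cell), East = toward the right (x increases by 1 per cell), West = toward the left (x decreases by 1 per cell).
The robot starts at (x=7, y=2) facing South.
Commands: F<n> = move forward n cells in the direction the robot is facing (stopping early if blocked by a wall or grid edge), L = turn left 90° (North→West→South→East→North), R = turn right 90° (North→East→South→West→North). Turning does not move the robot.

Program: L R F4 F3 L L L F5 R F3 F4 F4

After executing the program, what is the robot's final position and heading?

Start: (x=7, y=2), facing South
  L: turn left, now facing East
  R: turn right, now facing South
  F4: move forward 1/4 (blocked), now at (x=7, y=3)
  F3: move forward 0/3 (blocked), now at (x=7, y=3)
  L: turn left, now facing East
  L: turn left, now facing North
  L: turn left, now facing West
  F5: move forward 0/5 (blocked), now at (x=7, y=3)
  R: turn right, now facing North
  F3: move forward 3, now at (x=7, y=0)
  F4: move forward 0/4 (blocked), now at (x=7, y=0)
  F4: move forward 0/4 (blocked), now at (x=7, y=0)
Final: (x=7, y=0), facing North

Answer: Final position: (x=7, y=0), facing North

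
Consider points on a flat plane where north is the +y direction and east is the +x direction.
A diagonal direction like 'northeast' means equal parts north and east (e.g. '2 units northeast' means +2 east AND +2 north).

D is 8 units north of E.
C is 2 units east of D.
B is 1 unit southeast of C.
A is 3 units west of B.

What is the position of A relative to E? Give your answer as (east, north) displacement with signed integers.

Place E at the origin (east=0, north=0).
  D is 8 units north of E: delta (east=+0, north=+8); D at (east=0, north=8).
  C is 2 units east of D: delta (east=+2, north=+0); C at (east=2, north=8).
  B is 1 unit southeast of C: delta (east=+1, north=-1); B at (east=3, north=7).
  A is 3 units west of B: delta (east=-3, north=+0); A at (east=0, north=7).
Therefore A relative to E: (east=0, north=7).

Answer: A is at (east=0, north=7) relative to E.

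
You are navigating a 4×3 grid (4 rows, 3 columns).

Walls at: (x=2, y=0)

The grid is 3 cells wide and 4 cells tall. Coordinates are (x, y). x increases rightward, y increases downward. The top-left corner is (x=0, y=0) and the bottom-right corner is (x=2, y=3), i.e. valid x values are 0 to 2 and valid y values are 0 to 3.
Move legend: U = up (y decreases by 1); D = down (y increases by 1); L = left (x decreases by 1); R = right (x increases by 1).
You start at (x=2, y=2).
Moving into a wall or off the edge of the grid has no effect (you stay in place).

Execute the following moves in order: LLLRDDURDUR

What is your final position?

Answer: Final position: (x=2, y=2)

Derivation:
Start: (x=2, y=2)
  L (left): (x=2, y=2) -> (x=1, y=2)
  L (left): (x=1, y=2) -> (x=0, y=2)
  L (left): blocked, stay at (x=0, y=2)
  R (right): (x=0, y=2) -> (x=1, y=2)
  D (down): (x=1, y=2) -> (x=1, y=3)
  D (down): blocked, stay at (x=1, y=3)
  U (up): (x=1, y=3) -> (x=1, y=2)
  R (right): (x=1, y=2) -> (x=2, y=2)
  D (down): (x=2, y=2) -> (x=2, y=3)
  U (up): (x=2, y=3) -> (x=2, y=2)
  R (right): blocked, stay at (x=2, y=2)
Final: (x=2, y=2)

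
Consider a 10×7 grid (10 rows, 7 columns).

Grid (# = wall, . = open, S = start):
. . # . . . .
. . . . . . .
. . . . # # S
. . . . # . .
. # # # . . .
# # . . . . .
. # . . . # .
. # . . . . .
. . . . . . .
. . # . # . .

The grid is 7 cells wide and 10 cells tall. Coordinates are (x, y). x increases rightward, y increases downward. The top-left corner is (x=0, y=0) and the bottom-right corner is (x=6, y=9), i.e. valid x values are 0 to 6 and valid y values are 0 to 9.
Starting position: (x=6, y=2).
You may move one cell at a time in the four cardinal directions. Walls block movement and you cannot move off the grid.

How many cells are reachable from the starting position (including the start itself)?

BFS flood-fill from (x=6, y=2):
  Distance 0: (x=6, y=2)
  Distance 1: (x=6, y=1), (x=6, y=3)
  Distance 2: (x=6, y=0), (x=5, y=1), (x=5, y=3), (x=6, y=4)
  Distance 3: (x=5, y=0), (x=4, y=1), (x=5, y=4), (x=6, y=5)
  Distance 4: (x=4, y=0), (x=3, y=1), (x=4, y=4), (x=5, y=5), (x=6, y=6)
  Distance 5: (x=3, y=0), (x=2, y=1), (x=3, y=2), (x=4, y=5), (x=6, y=7)
  Distance 6: (x=1, y=1), (x=2, y=2), (x=3, y=3), (x=3, y=5), (x=4, y=6), (x=5, y=7), (x=6, y=8)
  Distance 7: (x=1, y=0), (x=0, y=1), (x=1, y=2), (x=2, y=3), (x=2, y=5), (x=3, y=6), (x=4, y=7), (x=5, y=8), (x=6, y=9)
  Distance 8: (x=0, y=0), (x=0, y=2), (x=1, y=3), (x=2, y=6), (x=3, y=7), (x=4, y=8), (x=5, y=9)
  Distance 9: (x=0, y=3), (x=2, y=7), (x=3, y=8)
  Distance 10: (x=0, y=4), (x=2, y=8), (x=3, y=9)
  Distance 11: (x=1, y=8)
  Distance 12: (x=0, y=8), (x=1, y=9)
  Distance 13: (x=0, y=7), (x=0, y=9)
  Distance 14: (x=0, y=6)
Total reachable: 56 (grid has 56 open cells total)

Answer: Reachable cells: 56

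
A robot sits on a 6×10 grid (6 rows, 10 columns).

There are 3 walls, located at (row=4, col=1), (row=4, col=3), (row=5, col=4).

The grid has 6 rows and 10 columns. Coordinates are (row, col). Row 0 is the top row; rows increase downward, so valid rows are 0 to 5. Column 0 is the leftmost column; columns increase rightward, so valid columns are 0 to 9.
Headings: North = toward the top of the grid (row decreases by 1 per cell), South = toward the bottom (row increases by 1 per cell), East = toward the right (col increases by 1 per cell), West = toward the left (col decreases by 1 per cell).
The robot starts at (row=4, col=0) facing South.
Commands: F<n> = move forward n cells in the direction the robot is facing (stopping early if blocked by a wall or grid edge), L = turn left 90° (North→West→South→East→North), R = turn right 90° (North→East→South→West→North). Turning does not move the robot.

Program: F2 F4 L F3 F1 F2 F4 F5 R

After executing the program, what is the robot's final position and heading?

Answer: Final position: (row=5, col=3), facing South

Derivation:
Start: (row=4, col=0), facing South
  F2: move forward 1/2 (blocked), now at (row=5, col=0)
  F4: move forward 0/4 (blocked), now at (row=5, col=0)
  L: turn left, now facing East
  F3: move forward 3, now at (row=5, col=3)
  F1: move forward 0/1 (blocked), now at (row=5, col=3)
  F2: move forward 0/2 (blocked), now at (row=5, col=3)
  F4: move forward 0/4 (blocked), now at (row=5, col=3)
  F5: move forward 0/5 (blocked), now at (row=5, col=3)
  R: turn right, now facing South
Final: (row=5, col=3), facing South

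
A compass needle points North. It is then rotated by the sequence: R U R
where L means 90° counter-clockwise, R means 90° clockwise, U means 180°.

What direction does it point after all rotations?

Answer: Final heading: North

Derivation:
Start: North
  R (right (90° clockwise)) -> East
  U (U-turn (180°)) -> West
  R (right (90° clockwise)) -> North
Final: North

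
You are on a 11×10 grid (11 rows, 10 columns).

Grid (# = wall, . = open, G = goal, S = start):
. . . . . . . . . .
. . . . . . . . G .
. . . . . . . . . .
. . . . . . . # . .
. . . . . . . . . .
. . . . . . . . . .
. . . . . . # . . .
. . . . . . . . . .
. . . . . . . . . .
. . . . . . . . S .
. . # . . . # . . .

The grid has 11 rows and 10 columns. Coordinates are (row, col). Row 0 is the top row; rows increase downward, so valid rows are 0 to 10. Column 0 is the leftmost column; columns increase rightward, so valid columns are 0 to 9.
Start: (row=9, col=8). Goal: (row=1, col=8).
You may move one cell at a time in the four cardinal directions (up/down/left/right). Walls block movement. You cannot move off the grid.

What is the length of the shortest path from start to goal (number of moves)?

BFS from (row=9, col=8) until reaching (row=1, col=8):
  Distance 0: (row=9, col=8)
  Distance 1: (row=8, col=8), (row=9, col=7), (row=9, col=9), (row=10, col=8)
  Distance 2: (row=7, col=8), (row=8, col=7), (row=8, col=9), (row=9, col=6), (row=10, col=7), (row=10, col=9)
  Distance 3: (row=6, col=8), (row=7, col=7), (row=7, col=9), (row=8, col=6), (row=9, col=5)
  Distance 4: (row=5, col=8), (row=6, col=7), (row=6, col=9), (row=7, col=6), (row=8, col=5), (row=9, col=4), (row=10, col=5)
  Distance 5: (row=4, col=8), (row=5, col=7), (row=5, col=9), (row=7, col=5), (row=8, col=4), (row=9, col=3), (row=10, col=4)
  Distance 6: (row=3, col=8), (row=4, col=7), (row=4, col=9), (row=5, col=6), (row=6, col=5), (row=7, col=4), (row=8, col=3), (row=9, col=2), (row=10, col=3)
  Distance 7: (row=2, col=8), (row=3, col=9), (row=4, col=6), (row=5, col=5), (row=6, col=4), (row=7, col=3), (row=8, col=2), (row=9, col=1)
  Distance 8: (row=1, col=8), (row=2, col=7), (row=2, col=9), (row=3, col=6), (row=4, col=5), (row=5, col=4), (row=6, col=3), (row=7, col=2), (row=8, col=1), (row=9, col=0), (row=10, col=1)  <- goal reached here
One shortest path (8 moves): (row=9, col=8) -> (row=8, col=8) -> (row=7, col=8) -> (row=6, col=8) -> (row=5, col=8) -> (row=4, col=8) -> (row=3, col=8) -> (row=2, col=8) -> (row=1, col=8)

Answer: Shortest path length: 8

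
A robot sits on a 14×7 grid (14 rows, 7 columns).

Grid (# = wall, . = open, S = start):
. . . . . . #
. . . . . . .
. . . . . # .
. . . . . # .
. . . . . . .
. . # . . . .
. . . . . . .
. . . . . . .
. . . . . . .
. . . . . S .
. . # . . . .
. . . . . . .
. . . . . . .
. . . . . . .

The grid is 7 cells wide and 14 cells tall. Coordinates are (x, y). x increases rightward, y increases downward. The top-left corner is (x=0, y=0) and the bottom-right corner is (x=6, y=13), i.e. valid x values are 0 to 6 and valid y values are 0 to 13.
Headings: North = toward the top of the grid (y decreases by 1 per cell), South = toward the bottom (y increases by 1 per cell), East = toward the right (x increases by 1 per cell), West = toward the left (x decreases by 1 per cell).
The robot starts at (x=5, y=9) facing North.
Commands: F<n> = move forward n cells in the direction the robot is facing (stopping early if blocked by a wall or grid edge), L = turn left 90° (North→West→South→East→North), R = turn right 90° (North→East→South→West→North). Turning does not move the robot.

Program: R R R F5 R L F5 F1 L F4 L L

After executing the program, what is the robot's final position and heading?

Start: (x=5, y=9), facing North
  R: turn right, now facing East
  R: turn right, now facing South
  R: turn right, now facing West
  F5: move forward 5, now at (x=0, y=9)
  R: turn right, now facing North
  L: turn left, now facing West
  F5: move forward 0/5 (blocked), now at (x=0, y=9)
  F1: move forward 0/1 (blocked), now at (x=0, y=9)
  L: turn left, now facing South
  F4: move forward 4, now at (x=0, y=13)
  L: turn left, now facing East
  L: turn left, now facing North
Final: (x=0, y=13), facing North

Answer: Final position: (x=0, y=13), facing North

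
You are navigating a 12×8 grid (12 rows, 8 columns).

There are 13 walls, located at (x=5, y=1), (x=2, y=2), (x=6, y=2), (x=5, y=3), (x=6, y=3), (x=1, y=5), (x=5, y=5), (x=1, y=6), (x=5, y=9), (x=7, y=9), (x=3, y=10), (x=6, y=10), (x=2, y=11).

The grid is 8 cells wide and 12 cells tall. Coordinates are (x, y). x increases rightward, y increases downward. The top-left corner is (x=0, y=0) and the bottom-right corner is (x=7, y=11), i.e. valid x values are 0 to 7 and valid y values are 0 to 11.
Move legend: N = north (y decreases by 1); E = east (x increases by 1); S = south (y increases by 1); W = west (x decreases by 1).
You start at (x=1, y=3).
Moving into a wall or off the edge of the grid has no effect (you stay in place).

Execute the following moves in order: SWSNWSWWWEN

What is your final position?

Start: (x=1, y=3)
  S (south): (x=1, y=3) -> (x=1, y=4)
  W (west): (x=1, y=4) -> (x=0, y=4)
  S (south): (x=0, y=4) -> (x=0, y=5)
  N (north): (x=0, y=5) -> (x=0, y=4)
  W (west): blocked, stay at (x=0, y=4)
  S (south): (x=0, y=4) -> (x=0, y=5)
  [×3]W (west): blocked, stay at (x=0, y=5)
  E (east): blocked, stay at (x=0, y=5)
  N (north): (x=0, y=5) -> (x=0, y=4)
Final: (x=0, y=4)

Answer: Final position: (x=0, y=4)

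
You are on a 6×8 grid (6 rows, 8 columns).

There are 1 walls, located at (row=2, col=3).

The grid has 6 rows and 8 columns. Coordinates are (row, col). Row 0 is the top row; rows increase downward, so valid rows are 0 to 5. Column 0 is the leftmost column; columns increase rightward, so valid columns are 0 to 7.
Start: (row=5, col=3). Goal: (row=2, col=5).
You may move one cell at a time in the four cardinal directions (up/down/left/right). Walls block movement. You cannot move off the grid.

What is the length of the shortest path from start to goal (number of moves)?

Answer: Shortest path length: 5

Derivation:
BFS from (row=5, col=3) until reaching (row=2, col=5):
  Distance 0: (row=5, col=3)
  Distance 1: (row=4, col=3), (row=5, col=2), (row=5, col=4)
  Distance 2: (row=3, col=3), (row=4, col=2), (row=4, col=4), (row=5, col=1), (row=5, col=5)
  Distance 3: (row=3, col=2), (row=3, col=4), (row=4, col=1), (row=4, col=5), (row=5, col=0), (row=5, col=6)
  Distance 4: (row=2, col=2), (row=2, col=4), (row=3, col=1), (row=3, col=5), (row=4, col=0), (row=4, col=6), (row=5, col=7)
  Distance 5: (row=1, col=2), (row=1, col=4), (row=2, col=1), (row=2, col=5), (row=3, col=0), (row=3, col=6), (row=4, col=7)  <- goal reached here
One shortest path (5 moves): (row=5, col=3) -> (row=5, col=4) -> (row=5, col=5) -> (row=4, col=5) -> (row=3, col=5) -> (row=2, col=5)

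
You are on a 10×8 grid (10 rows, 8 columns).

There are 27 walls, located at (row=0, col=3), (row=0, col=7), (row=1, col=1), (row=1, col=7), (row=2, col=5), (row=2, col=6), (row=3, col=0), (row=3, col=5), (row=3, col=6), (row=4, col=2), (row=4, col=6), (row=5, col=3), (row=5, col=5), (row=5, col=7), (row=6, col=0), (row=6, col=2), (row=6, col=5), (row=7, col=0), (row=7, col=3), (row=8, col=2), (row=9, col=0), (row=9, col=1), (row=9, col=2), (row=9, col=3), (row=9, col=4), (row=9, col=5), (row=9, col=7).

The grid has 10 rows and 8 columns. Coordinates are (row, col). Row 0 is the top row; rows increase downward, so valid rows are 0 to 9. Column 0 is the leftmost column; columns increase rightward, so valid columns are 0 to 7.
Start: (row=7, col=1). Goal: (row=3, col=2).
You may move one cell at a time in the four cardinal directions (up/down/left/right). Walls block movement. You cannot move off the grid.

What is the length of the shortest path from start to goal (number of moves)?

Answer: Shortest path length: 5

Derivation:
BFS from (row=7, col=1) until reaching (row=3, col=2):
  Distance 0: (row=7, col=1)
  Distance 1: (row=6, col=1), (row=7, col=2), (row=8, col=1)
  Distance 2: (row=5, col=1), (row=8, col=0)
  Distance 3: (row=4, col=1), (row=5, col=0), (row=5, col=2)
  Distance 4: (row=3, col=1), (row=4, col=0)
  Distance 5: (row=2, col=1), (row=3, col=2)  <- goal reached here
One shortest path (5 moves): (row=7, col=1) -> (row=6, col=1) -> (row=5, col=1) -> (row=4, col=1) -> (row=3, col=1) -> (row=3, col=2)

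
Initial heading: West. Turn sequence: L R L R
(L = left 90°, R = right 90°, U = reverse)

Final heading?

Start: West
  L (left (90° counter-clockwise)) -> South
  R (right (90° clockwise)) -> West
  L (left (90° counter-clockwise)) -> South
  R (right (90° clockwise)) -> West
Final: West

Answer: Final heading: West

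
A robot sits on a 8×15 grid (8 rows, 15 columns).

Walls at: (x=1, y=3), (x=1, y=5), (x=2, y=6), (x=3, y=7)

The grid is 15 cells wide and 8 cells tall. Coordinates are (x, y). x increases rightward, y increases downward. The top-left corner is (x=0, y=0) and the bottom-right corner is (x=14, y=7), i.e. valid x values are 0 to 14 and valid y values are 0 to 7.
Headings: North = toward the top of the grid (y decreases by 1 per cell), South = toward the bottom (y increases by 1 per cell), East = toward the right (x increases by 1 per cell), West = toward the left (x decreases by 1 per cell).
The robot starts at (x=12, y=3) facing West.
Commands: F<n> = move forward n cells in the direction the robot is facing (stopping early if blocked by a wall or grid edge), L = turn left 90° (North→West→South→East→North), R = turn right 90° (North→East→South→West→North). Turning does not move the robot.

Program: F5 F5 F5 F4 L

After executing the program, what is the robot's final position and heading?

Answer: Final position: (x=2, y=3), facing South

Derivation:
Start: (x=12, y=3), facing West
  F5: move forward 5, now at (x=7, y=3)
  F5: move forward 5, now at (x=2, y=3)
  F5: move forward 0/5 (blocked), now at (x=2, y=3)
  F4: move forward 0/4 (blocked), now at (x=2, y=3)
  L: turn left, now facing South
Final: (x=2, y=3), facing South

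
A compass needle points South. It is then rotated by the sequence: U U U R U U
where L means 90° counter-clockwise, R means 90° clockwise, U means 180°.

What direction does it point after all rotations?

Answer: Final heading: East

Derivation:
Start: South
  U (U-turn (180°)) -> North
  U (U-turn (180°)) -> South
  U (U-turn (180°)) -> North
  R (right (90° clockwise)) -> East
  U (U-turn (180°)) -> West
  U (U-turn (180°)) -> East
Final: East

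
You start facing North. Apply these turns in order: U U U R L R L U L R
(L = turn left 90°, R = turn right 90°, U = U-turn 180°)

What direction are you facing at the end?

Start: North
  U (U-turn (180°)) -> South
  U (U-turn (180°)) -> North
  U (U-turn (180°)) -> South
  R (right (90° clockwise)) -> West
  L (left (90° counter-clockwise)) -> South
  R (right (90° clockwise)) -> West
  L (left (90° counter-clockwise)) -> South
  U (U-turn (180°)) -> North
  L (left (90° counter-clockwise)) -> West
  R (right (90° clockwise)) -> North
Final: North

Answer: Final heading: North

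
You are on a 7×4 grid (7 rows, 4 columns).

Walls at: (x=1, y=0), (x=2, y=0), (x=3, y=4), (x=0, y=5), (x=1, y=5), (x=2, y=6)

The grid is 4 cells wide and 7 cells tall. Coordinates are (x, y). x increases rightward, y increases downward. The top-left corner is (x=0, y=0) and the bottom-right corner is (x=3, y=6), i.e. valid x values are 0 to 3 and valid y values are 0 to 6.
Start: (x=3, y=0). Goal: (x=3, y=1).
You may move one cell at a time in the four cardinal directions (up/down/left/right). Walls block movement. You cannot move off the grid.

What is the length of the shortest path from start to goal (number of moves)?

Answer: Shortest path length: 1

Derivation:
BFS from (x=3, y=0) until reaching (x=3, y=1):
  Distance 0: (x=3, y=0)
  Distance 1: (x=3, y=1)  <- goal reached here
One shortest path (1 moves): (x=3, y=0) -> (x=3, y=1)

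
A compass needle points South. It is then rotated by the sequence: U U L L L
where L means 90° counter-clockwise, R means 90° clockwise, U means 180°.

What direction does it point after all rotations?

Start: South
  U (U-turn (180°)) -> North
  U (U-turn (180°)) -> South
  L (left (90° counter-clockwise)) -> East
  L (left (90° counter-clockwise)) -> North
  L (left (90° counter-clockwise)) -> West
Final: West

Answer: Final heading: West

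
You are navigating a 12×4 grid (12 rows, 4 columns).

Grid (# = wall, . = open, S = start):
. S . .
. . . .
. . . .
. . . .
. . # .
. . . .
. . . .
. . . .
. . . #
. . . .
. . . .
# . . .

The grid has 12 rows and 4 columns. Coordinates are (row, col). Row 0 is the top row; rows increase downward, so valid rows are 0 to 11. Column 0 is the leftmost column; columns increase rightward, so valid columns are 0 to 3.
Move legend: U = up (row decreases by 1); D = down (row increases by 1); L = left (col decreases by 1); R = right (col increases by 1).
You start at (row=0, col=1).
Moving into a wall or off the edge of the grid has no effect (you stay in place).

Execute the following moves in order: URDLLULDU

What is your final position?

Answer: Final position: (row=0, col=0)

Derivation:
Start: (row=0, col=1)
  U (up): blocked, stay at (row=0, col=1)
  R (right): (row=0, col=1) -> (row=0, col=2)
  D (down): (row=0, col=2) -> (row=1, col=2)
  L (left): (row=1, col=2) -> (row=1, col=1)
  L (left): (row=1, col=1) -> (row=1, col=0)
  U (up): (row=1, col=0) -> (row=0, col=0)
  L (left): blocked, stay at (row=0, col=0)
  D (down): (row=0, col=0) -> (row=1, col=0)
  U (up): (row=1, col=0) -> (row=0, col=0)
Final: (row=0, col=0)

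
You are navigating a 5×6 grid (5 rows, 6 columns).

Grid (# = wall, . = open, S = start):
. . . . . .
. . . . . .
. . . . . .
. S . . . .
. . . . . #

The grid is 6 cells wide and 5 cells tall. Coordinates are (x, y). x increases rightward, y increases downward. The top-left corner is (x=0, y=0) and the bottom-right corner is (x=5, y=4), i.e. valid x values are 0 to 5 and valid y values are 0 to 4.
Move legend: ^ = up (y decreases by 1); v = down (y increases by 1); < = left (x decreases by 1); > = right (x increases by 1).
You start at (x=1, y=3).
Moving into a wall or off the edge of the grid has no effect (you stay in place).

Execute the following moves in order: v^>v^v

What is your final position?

Start: (x=1, y=3)
  v (down): (x=1, y=3) -> (x=1, y=4)
  ^ (up): (x=1, y=4) -> (x=1, y=3)
  > (right): (x=1, y=3) -> (x=2, y=3)
  v (down): (x=2, y=3) -> (x=2, y=4)
  ^ (up): (x=2, y=4) -> (x=2, y=3)
  v (down): (x=2, y=3) -> (x=2, y=4)
Final: (x=2, y=4)

Answer: Final position: (x=2, y=4)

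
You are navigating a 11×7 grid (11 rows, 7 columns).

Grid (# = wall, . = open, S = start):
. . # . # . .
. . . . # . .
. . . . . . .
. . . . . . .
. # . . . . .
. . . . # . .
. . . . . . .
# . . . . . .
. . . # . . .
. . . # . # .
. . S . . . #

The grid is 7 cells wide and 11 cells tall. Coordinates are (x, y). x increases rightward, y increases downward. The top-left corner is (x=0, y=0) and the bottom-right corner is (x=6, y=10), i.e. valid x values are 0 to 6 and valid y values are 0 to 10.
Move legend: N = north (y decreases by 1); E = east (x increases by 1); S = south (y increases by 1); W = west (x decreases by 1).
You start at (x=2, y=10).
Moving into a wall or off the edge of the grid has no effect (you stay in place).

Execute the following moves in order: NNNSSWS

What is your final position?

Start: (x=2, y=10)
  N (north): (x=2, y=10) -> (x=2, y=9)
  N (north): (x=2, y=9) -> (x=2, y=8)
  N (north): (x=2, y=8) -> (x=2, y=7)
  S (south): (x=2, y=7) -> (x=2, y=8)
  S (south): (x=2, y=8) -> (x=2, y=9)
  W (west): (x=2, y=9) -> (x=1, y=9)
  S (south): (x=1, y=9) -> (x=1, y=10)
Final: (x=1, y=10)

Answer: Final position: (x=1, y=10)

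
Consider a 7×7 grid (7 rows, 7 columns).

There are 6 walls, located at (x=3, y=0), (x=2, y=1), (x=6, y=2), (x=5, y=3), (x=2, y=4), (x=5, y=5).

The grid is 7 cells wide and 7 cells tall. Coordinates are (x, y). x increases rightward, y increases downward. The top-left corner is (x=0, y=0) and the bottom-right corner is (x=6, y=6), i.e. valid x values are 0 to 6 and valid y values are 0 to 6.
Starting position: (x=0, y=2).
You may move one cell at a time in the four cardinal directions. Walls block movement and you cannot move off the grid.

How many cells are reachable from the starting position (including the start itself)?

Answer: Reachable cells: 43

Derivation:
BFS flood-fill from (x=0, y=2):
  Distance 0: (x=0, y=2)
  Distance 1: (x=0, y=1), (x=1, y=2), (x=0, y=3)
  Distance 2: (x=0, y=0), (x=1, y=1), (x=2, y=2), (x=1, y=3), (x=0, y=4)
  Distance 3: (x=1, y=0), (x=3, y=2), (x=2, y=3), (x=1, y=4), (x=0, y=5)
  Distance 4: (x=2, y=0), (x=3, y=1), (x=4, y=2), (x=3, y=3), (x=1, y=5), (x=0, y=6)
  Distance 5: (x=4, y=1), (x=5, y=2), (x=4, y=3), (x=3, y=4), (x=2, y=5), (x=1, y=6)
  Distance 6: (x=4, y=0), (x=5, y=1), (x=4, y=4), (x=3, y=5), (x=2, y=6)
  Distance 7: (x=5, y=0), (x=6, y=1), (x=5, y=4), (x=4, y=5), (x=3, y=6)
  Distance 8: (x=6, y=0), (x=6, y=4), (x=4, y=6)
  Distance 9: (x=6, y=3), (x=6, y=5), (x=5, y=6)
  Distance 10: (x=6, y=6)
Total reachable: 43 (grid has 43 open cells total)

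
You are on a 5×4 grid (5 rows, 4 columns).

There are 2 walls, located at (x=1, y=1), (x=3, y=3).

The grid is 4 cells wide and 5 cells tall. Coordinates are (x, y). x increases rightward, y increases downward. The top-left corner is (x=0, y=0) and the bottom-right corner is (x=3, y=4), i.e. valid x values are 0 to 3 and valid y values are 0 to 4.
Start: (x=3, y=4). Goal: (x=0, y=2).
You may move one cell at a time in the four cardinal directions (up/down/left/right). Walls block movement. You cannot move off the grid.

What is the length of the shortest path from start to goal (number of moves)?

BFS from (x=3, y=4) until reaching (x=0, y=2):
  Distance 0: (x=3, y=4)
  Distance 1: (x=2, y=4)
  Distance 2: (x=2, y=3), (x=1, y=4)
  Distance 3: (x=2, y=2), (x=1, y=3), (x=0, y=4)
  Distance 4: (x=2, y=1), (x=1, y=2), (x=3, y=2), (x=0, y=3)
  Distance 5: (x=2, y=0), (x=3, y=1), (x=0, y=2)  <- goal reached here
One shortest path (5 moves): (x=3, y=4) -> (x=2, y=4) -> (x=1, y=4) -> (x=0, y=4) -> (x=0, y=3) -> (x=0, y=2)

Answer: Shortest path length: 5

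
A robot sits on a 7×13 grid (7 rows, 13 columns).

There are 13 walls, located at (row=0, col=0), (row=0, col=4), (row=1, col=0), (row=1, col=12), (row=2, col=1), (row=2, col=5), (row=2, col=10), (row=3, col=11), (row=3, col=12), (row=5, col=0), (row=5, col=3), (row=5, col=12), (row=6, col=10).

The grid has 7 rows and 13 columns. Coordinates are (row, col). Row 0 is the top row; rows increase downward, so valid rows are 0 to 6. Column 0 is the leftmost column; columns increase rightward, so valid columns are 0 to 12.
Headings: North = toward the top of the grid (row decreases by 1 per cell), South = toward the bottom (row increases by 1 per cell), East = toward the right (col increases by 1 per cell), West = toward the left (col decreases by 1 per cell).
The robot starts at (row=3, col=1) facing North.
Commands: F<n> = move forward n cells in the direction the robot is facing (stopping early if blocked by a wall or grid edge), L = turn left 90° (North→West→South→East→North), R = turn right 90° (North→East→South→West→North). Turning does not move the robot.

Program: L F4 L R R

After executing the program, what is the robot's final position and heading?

Start: (row=3, col=1), facing North
  L: turn left, now facing West
  F4: move forward 1/4 (blocked), now at (row=3, col=0)
  L: turn left, now facing South
  R: turn right, now facing West
  R: turn right, now facing North
Final: (row=3, col=0), facing North

Answer: Final position: (row=3, col=0), facing North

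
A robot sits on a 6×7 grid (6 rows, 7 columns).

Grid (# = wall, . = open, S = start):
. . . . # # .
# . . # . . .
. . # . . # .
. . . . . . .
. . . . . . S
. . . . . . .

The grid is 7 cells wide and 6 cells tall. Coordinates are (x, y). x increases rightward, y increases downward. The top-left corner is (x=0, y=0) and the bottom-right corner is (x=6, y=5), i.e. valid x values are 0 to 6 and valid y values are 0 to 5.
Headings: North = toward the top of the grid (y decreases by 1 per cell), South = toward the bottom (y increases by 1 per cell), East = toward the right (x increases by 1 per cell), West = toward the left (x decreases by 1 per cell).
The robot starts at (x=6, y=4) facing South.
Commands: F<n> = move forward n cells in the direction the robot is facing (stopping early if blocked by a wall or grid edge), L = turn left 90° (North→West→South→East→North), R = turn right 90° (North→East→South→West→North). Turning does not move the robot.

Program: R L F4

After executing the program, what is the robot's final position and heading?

Start: (x=6, y=4), facing South
  R: turn right, now facing West
  L: turn left, now facing South
  F4: move forward 1/4 (blocked), now at (x=6, y=5)
Final: (x=6, y=5), facing South

Answer: Final position: (x=6, y=5), facing South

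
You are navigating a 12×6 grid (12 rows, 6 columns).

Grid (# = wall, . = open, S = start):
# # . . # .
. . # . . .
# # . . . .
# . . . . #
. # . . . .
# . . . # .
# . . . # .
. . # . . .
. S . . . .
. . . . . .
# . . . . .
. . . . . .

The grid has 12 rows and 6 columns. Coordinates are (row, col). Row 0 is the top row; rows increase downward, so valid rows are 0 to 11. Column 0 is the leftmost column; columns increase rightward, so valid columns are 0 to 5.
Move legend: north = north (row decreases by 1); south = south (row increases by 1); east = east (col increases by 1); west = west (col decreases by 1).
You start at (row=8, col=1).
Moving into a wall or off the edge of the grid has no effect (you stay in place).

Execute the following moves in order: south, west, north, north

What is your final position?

Answer: Final position: (row=7, col=0)

Derivation:
Start: (row=8, col=1)
  south (south): (row=8, col=1) -> (row=9, col=1)
  west (west): (row=9, col=1) -> (row=9, col=0)
  north (north): (row=9, col=0) -> (row=8, col=0)
  north (north): (row=8, col=0) -> (row=7, col=0)
Final: (row=7, col=0)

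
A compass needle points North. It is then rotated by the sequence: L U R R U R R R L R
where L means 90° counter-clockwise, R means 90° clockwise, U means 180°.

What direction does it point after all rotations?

Start: North
  L (left (90° counter-clockwise)) -> West
  U (U-turn (180°)) -> East
  R (right (90° clockwise)) -> South
  R (right (90° clockwise)) -> West
  U (U-turn (180°)) -> East
  R (right (90° clockwise)) -> South
  R (right (90° clockwise)) -> West
  R (right (90° clockwise)) -> North
  L (left (90° counter-clockwise)) -> West
  R (right (90° clockwise)) -> North
Final: North

Answer: Final heading: North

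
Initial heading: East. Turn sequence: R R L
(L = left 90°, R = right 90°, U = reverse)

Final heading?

Answer: Final heading: South

Derivation:
Start: East
  R (right (90° clockwise)) -> South
  R (right (90° clockwise)) -> West
  L (left (90° counter-clockwise)) -> South
Final: South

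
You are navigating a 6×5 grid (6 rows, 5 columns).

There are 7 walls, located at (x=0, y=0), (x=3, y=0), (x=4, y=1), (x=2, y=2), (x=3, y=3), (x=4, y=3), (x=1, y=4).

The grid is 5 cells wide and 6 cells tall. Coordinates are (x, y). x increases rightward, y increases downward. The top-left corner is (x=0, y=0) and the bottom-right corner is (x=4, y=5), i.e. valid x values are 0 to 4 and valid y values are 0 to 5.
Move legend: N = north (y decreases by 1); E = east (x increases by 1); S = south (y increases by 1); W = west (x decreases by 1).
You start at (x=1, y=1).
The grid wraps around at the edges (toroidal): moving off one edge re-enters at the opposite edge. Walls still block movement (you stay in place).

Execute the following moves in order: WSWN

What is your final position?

Answer: Final position: (x=4, y=2)

Derivation:
Start: (x=1, y=1)
  W (west): (x=1, y=1) -> (x=0, y=1)
  S (south): (x=0, y=1) -> (x=0, y=2)
  W (west): (x=0, y=2) -> (x=4, y=2)
  N (north): blocked, stay at (x=4, y=2)
Final: (x=4, y=2)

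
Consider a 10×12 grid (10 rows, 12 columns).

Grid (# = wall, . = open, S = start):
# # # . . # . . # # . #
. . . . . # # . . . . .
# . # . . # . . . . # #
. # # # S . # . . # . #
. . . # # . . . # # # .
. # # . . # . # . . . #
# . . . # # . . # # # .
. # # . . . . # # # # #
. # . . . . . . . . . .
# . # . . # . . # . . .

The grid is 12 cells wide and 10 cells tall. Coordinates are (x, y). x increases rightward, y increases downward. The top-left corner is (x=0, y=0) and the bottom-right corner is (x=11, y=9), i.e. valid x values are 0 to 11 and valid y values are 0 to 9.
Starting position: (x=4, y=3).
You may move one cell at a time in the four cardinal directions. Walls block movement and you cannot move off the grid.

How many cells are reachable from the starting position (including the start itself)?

Answer: Reachable cells: 58

Derivation:
BFS flood-fill from (x=4, y=3):
  Distance 0: (x=4, y=3)
  Distance 1: (x=4, y=2), (x=5, y=3)
  Distance 2: (x=4, y=1), (x=3, y=2), (x=5, y=4)
  Distance 3: (x=4, y=0), (x=3, y=1), (x=6, y=4)
  Distance 4: (x=3, y=0), (x=2, y=1), (x=7, y=4), (x=6, y=5)
  Distance 5: (x=1, y=1), (x=7, y=3), (x=6, y=6)
  Distance 6: (x=0, y=1), (x=1, y=2), (x=7, y=2), (x=8, y=3), (x=7, y=6), (x=6, y=7)
  Distance 7: (x=7, y=1), (x=6, y=2), (x=8, y=2), (x=5, y=7), (x=6, y=8)
  Distance 8: (x=7, y=0), (x=8, y=1), (x=9, y=2), (x=4, y=7), (x=5, y=8), (x=7, y=8), (x=6, y=9)
  Distance 9: (x=6, y=0), (x=9, y=1), (x=3, y=7), (x=4, y=8), (x=8, y=8), (x=7, y=9)
  Distance 10: (x=10, y=1), (x=3, y=6), (x=3, y=8), (x=9, y=8), (x=4, y=9)
  Distance 11: (x=10, y=0), (x=11, y=1), (x=3, y=5), (x=2, y=6), (x=2, y=8), (x=10, y=8), (x=3, y=9), (x=9, y=9)
  Distance 12: (x=4, y=5), (x=1, y=6), (x=11, y=8), (x=10, y=9)
  Distance 13: (x=11, y=9)
Total reachable: 58 (grid has 72 open cells total)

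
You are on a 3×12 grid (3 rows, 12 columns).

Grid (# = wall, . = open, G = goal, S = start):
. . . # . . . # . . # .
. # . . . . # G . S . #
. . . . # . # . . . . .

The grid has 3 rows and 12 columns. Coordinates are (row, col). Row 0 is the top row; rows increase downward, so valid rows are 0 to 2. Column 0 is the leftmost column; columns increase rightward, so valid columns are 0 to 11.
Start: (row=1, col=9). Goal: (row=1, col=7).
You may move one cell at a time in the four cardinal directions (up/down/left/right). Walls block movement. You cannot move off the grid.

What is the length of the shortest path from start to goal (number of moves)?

BFS from (row=1, col=9) until reaching (row=1, col=7):
  Distance 0: (row=1, col=9)
  Distance 1: (row=0, col=9), (row=1, col=8), (row=1, col=10), (row=2, col=9)
  Distance 2: (row=0, col=8), (row=1, col=7), (row=2, col=8), (row=2, col=10)  <- goal reached here
One shortest path (2 moves): (row=1, col=9) -> (row=1, col=8) -> (row=1, col=7)

Answer: Shortest path length: 2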